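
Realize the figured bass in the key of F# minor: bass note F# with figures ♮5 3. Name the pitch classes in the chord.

A third above F# in this key is A.
A fifth above F# in this key is C#, made natural (C) by the ♮ figure.
Together with the bass F#, this spells F# diminished in root position.

F#, A, C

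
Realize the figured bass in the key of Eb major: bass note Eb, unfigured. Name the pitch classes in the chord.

Eb, G, Bb

An unfigured bass implies 5/3.
A third above Eb in this key is G.
A fifth above Eb in this key is Bb.
Together with the bass Eb, this spells Eb major in root position.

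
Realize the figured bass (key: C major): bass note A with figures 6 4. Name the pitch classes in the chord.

A fourth above A in this key is D.
A sixth above A in this key is F.
Together with the bass A, this spells D minor in second inversion.

A, D, F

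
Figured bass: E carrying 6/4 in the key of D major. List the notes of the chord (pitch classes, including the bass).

A fourth above E in this key is A.
A sixth above E in this key is C#.
Together with the bass E, this spells A major in second inversion.

E, A, C#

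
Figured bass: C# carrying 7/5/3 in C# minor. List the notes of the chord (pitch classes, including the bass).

C#, E, G#, B

A third above C# in this key is E.
A fifth above C# in this key is G#.
A seventh above C# in this key is B.
Together with the bass C#, this spells C# minor seventh in root position.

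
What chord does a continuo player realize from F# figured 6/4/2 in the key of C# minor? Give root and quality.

The figures 6/4/2 indicate a seventh chord in third inversion.
In third inversion the root lies a second above the bass: a second above F# in C# minor is G#.
The chord tones are F#, G#, B, D#, giving G# minor seventh.

G# minor seventh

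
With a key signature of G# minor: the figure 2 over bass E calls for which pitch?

Counting 1 letter step above E lands on F; in G# minor, that letter is F#.

F#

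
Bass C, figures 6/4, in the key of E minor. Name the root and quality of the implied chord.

The figures 6/4 indicate a triad in second inversion.
In second inversion the root lies a fourth above the bass: a fourth above C in E minor is F#.
The chord tones are C, F#, A, giving F# diminished.

F# diminished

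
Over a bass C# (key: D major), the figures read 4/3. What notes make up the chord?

The written figures 4/3 are shorthand for 6/4/3: the 6 is implied.
A third above C# in this key is E.
A fourth above C# in this key is F#.
A sixth above C# in this key is A.
Together with the bass C#, this spells F# minor seventh in second inversion.

C#, E, F#, A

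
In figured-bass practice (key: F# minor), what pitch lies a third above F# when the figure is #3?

Counting 2 letter steps above F# lands on A; in F# minor, that letter is A.
The #3 figure raises it a semitone, giving A#.

A#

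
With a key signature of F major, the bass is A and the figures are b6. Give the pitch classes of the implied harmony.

The written figures b6 are shorthand for 6/3: the 3 is implied.
A third above A in this key is C.
A sixth above A in this key is F, lowered to Fb by the flat.

A, C, Fb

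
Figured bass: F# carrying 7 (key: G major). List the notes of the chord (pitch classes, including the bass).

F#, A, C, E

The written figures 7 are shorthand for 7/5/3: the 5/3 are implied.
A third above F# in this key is A.
A fifth above F# in this key is C.
A seventh above F# in this key is E.
Together with the bass F#, this spells F# half-diminished seventh in root position.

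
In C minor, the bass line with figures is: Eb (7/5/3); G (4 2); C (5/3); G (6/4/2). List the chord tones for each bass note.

Eb, G, Bb, D | G, Ab, C, Eb | C, Eb, G | G, Ab, C, Eb

Eb (7/5/3): Eb, G, Bb, D.
G (6/4/2): G, Ab, C, Eb.
C (5/3): C, Eb, G.
G (6/4/2): G, Ab, C, Eb.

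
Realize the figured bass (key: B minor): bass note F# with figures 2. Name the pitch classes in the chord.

F#, G, B, D

The written figures 2 are shorthand for 6/4/2: the 6/4 are implied.
A second above F# in this key is G.
A fourth above F# in this key is B.
A sixth above F# in this key is D.
Together with the bass F#, this spells G major seventh in third inversion.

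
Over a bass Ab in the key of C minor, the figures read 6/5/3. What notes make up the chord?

A third above Ab in this key is C.
A fifth above Ab in this key is Eb.
A sixth above Ab in this key is F.
Together with the bass Ab, this spells F minor seventh in first inversion.

Ab, C, Eb, F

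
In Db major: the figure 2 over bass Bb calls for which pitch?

C

Counting 1 letter step above Bb lands on C; in Db major, that letter is C.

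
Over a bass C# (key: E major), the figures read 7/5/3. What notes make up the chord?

A third above C# in this key is E.
A fifth above C# in this key is G#.
A seventh above C# in this key is B.
Together with the bass C#, this spells C# minor seventh in root position.

C#, E, G#, B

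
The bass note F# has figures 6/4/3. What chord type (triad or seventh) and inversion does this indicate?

seventh chord, second inversion

Intervals of 6/4/3 above the bass form a seventh chord; the bass is the fifth, so this is second inversion.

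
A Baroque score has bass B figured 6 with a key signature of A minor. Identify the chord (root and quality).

G major

The figures 6 indicate a triad in first inversion.
In first inversion the root lies a sixth above the bass: a sixth above B in A minor is G.
The chord tones are B, D, G, giving G major.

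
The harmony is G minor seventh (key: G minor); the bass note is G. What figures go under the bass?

G is the root of G minor seventh, so the chord is in root position.
A seventh chord in root position is figured 7/5/3, conventionally abbreviated 7.

7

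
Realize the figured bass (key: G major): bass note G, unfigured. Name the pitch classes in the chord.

G, B, D

An unfigured bass implies 5/3.
A third above G in this key is B.
A fifth above G in this key is D.
Together with the bass G, this spells G major in root position.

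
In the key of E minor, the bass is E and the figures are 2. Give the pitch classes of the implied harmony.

The written figures 2 are shorthand for 6/4/2: the 6/4 are implied.
A second above E in this key is F#.
A fourth above E in this key is A.
A sixth above E in this key is C.
Together with the bass E, this spells F# half-diminished seventh in third inversion.

E, F#, A, C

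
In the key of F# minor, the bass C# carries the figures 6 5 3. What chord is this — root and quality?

A major seventh

The figures 6 5 3 indicate a seventh chord in first inversion.
In first inversion the root lies a sixth above the bass: a sixth above C# in F# minor is A.
The chord tones are C#, E, G#, A, giving A major seventh.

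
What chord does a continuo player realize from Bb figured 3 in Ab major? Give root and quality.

The figures 3 indicate a triad in root position.
In root position the bass is the root, so the root is Bb.
The chord tones are Bb, Db, F, giving Bb minor.

Bb minor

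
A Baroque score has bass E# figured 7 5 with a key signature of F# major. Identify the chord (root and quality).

E# half-diminished seventh

The figures 7 5 indicate a seventh chord in root position.
In root position the bass is the root, so the root is E#.
The chord tones are E#, G#, B, D#, giving E# half-diminished seventh.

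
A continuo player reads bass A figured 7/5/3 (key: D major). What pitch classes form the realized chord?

A third above A in this key is C#.
A fifth above A in this key is E.
A seventh above A in this key is G.
Together with the bass A, this spells A dominant seventh in root position.

A, C#, E, G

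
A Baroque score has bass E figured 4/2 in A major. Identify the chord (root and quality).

F# minor seventh

The figures 4/2 indicate a seventh chord in third inversion.
In third inversion the root lies a second above the bass: a second above E in A major is F#.
The chord tones are E, F#, A, C#, giving F# minor seventh.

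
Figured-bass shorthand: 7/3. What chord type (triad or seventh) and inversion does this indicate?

seventh chord, root position

7/3 is shorthand for 7/5/3.
Intervals of 7/5/3 above the bass form a seventh chord; the bass is the root, so this is root position.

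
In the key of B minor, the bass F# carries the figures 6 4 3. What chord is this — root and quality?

The figures 6 4 3 indicate a seventh chord in second inversion.
In second inversion the root lies a fourth above the bass: a fourth above F# in B minor is B.
The chord tones are F#, A, B, D, giving B minor seventh.

B minor seventh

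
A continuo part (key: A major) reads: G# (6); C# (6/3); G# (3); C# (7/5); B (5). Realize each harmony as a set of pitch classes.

G# (6/3): G#, B, E.
C# (6/3): C#, E, A.
G# (5/3): G#, B, D.
C# (7/5/3): C#, E, G#, B.
B (5/3): B, D, F#.

G#, B, E | C#, E, A | G#, B, D | C#, E, G#, B | B, D, F#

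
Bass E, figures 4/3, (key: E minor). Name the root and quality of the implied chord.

The figures 4/3 indicate a seventh chord in second inversion.
In second inversion the root lies a fourth above the bass: a fourth above E in E minor is A.
The chord tones are E, G, A, C, giving A minor seventh.

A minor seventh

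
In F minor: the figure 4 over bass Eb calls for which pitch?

Counting 3 letter steps above Eb lands on A; in F minor, that letter is Ab.

Ab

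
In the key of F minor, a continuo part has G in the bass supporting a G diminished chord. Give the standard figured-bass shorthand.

G is the root of G diminished, so the chord is in root position.
A triad in root position is figured 5/3, conventionally abbreviated (no figures — root-position triad).

no figures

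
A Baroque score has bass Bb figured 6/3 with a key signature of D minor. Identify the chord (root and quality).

G minor

The figures 6/3 indicate a triad in first inversion.
In first inversion the root lies a sixth above the bass: a sixth above Bb in D minor is G.
The chord tones are Bb, D, G, giving G minor.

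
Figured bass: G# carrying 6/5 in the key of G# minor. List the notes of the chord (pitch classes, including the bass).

The written figures 6/5 are shorthand for 6/5/3: the 3 is implied.
A third above G# in this key is B.
A fifth above G# in this key is D#.
A sixth above G# in this key is E.
Together with the bass G#, this spells E major seventh in first inversion.

G#, B, D#, E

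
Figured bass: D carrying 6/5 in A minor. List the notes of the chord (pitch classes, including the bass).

D, F, A, B

The written figures 6/5 are shorthand for 6/5/3: the 3 is implied.
A third above D in this key is F.
A fifth above D in this key is A.
A sixth above D in this key is B.
Together with the bass D, this spells B half-diminished seventh in first inversion.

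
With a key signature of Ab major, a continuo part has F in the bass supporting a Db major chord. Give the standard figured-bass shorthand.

F is the third of Db major, so the chord is in first inversion.
A triad in first inversion is figured 6/3, conventionally abbreviated 6.

6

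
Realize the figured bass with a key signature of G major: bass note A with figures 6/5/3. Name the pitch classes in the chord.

A, C, E, F#

A third above A in this key is C.
A fifth above A in this key is E.
A sixth above A in this key is F#.
Together with the bass A, this spells F# half-diminished seventh in first inversion.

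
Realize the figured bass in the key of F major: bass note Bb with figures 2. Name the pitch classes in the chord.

Bb, C, E, G

The written figures 2 are shorthand for 6/4/2: the 6/4 are implied.
A second above Bb in this key is C.
A fourth above Bb in this key is E.
A sixth above Bb in this key is G.
Together with the bass Bb, this spells C dominant seventh in third inversion.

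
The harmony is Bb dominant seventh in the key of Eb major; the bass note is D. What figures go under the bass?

6/5

D is the third of Bb dominant seventh, so the chord is in first inversion.
A seventh chord in first inversion is figured 6/5/3, conventionally abbreviated 6/5.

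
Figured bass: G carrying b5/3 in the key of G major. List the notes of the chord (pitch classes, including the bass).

G, B, Db

A third above G in this key is B.
A fifth above G in this key is D, lowered to Db by the flat.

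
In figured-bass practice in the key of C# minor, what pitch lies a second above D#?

E

Counting 1 letter step above D# lands on E; in C# minor, that letter is E.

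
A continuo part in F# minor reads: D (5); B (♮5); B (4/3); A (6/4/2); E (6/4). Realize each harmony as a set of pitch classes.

D, F#, A | B, D, F | B, D, E, G# | A, B, D, F# | E, A, C#

D (5/3): D, F#, A.
B (♮5/3): B, D, F.
B (6/4/3): B, D, E, G#.
A (6/4/2): A, B, D, F#.
E (6/4): E, A, C#.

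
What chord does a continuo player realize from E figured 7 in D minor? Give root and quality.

The figures 7 indicate a seventh chord in root position.
In root position the bass is the root, so the root is E.
The chord tones are E, G, Bb, D, giving E half-diminished seventh.

E half-diminished seventh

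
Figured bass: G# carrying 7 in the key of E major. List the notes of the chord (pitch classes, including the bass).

G#, B, D#, F#

The written figures 7 are shorthand for 7/5/3: the 5/3 are implied.
A third above G# in this key is B.
A fifth above G# in this key is D#.
A seventh above G# in this key is F#.
Together with the bass G#, this spells G# minor seventh in root position.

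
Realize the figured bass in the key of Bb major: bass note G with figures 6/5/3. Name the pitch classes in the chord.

G, Bb, D, Eb

A third above G in this key is Bb.
A fifth above G in this key is D.
A sixth above G in this key is Eb.
Together with the bass G, this spells Eb major seventh in first inversion.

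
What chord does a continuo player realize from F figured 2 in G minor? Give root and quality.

G minor seventh

The figures 2 indicate a seventh chord in third inversion.
In third inversion the root lies a second above the bass: a second above F in G minor is G.
The chord tones are F, G, Bb, D, giving G minor seventh.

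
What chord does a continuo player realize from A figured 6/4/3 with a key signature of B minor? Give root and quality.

D major seventh

The figures 6/4/3 indicate a seventh chord in second inversion.
In second inversion the root lies a fourth above the bass: a fourth above A in B minor is D.
The chord tones are A, C#, D, F#, giving D major seventh.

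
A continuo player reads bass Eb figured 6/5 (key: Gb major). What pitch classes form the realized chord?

The written figures 6/5 are shorthand for 6/5/3: the 3 is implied.
A third above Eb in this key is Gb.
A fifth above Eb in this key is Bb.
A sixth above Eb in this key is Cb.
Together with the bass Eb, this spells Cb major seventh in first inversion.

Eb, Gb, Bb, Cb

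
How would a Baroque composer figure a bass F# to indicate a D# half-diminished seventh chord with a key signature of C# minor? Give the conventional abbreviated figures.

6/5

F# is the third of D# half-diminished seventh, so the chord is in first inversion.
A seventh chord in first inversion is figured 6/5/3, conventionally abbreviated 6/5.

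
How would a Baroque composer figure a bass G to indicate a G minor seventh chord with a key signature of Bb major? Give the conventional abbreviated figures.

7

G is the root of G minor seventh, so the chord is in root position.
A seventh chord in root position is figured 7/5/3, conventionally abbreviated 7.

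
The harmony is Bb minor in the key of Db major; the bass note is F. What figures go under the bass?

F is the fifth of Bb minor, so the chord is in second inversion.
A triad in second inversion is figured 6/4, conventionally abbreviated 6/4.

6/4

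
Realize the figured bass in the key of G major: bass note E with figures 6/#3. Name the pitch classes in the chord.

E, G#, C

A third above E in this key is G, raised to G# by the sharp.
A sixth above E in this key is C.
Together with the bass E, this spells C augmented in first inversion.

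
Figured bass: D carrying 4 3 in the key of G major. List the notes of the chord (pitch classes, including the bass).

The written figures 4 3 are shorthand for 6/4/3: the 6 is implied.
A third above D in this key is F#.
A fourth above D in this key is G.
A sixth above D in this key is B.
Together with the bass D, this spells G major seventh in second inversion.

D, F#, G, B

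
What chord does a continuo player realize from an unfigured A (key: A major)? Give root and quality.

A major

An unfigured bass indicates a triad in root position.
In root position the bass is the root, so the root is A.
The chord tones are A, C#, E, giving A major.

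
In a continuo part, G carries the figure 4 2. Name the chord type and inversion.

4 2 is shorthand for 6/4/2.
Intervals of 6/4/2 above the bass form a seventh chord; the bass is the seventh, so this is third inversion.

seventh chord, third inversion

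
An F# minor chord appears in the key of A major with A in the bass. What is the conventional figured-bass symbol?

A is the third of F# minor, so the chord is in first inversion.
A triad in first inversion is figured 6/3, conventionally abbreviated 6.

6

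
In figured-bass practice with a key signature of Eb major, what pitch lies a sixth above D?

Bb

Counting 5 letter steps above D lands on B; in Eb major, that letter is Bb.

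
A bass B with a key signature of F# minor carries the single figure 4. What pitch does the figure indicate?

E

Counting 3 letter steps above B lands on E; in F# minor, that letter is E.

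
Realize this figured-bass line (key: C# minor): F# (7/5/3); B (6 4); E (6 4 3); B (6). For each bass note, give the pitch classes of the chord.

F#, A, C#, E | B, E, G# | E, G#, A, C# | B, D#, G#

F# (7/5/3): F#, A, C#, E.
B (6/4): B, E, G#.
E (6/4/3): E, G#, A, C#.
B (6/3): B, D#, G#.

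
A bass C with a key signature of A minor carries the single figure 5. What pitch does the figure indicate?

G

Counting 4 letter steps above C lands on G; in A minor, that letter is G.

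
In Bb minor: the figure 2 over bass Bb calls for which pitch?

Counting 1 letter step above Bb lands on C; in Bb minor, that letter is C.

C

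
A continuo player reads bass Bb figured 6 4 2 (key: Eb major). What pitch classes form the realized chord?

A second above Bb in this key is C.
A fourth above Bb in this key is Eb.
A sixth above Bb in this key is G.
Together with the bass Bb, this spells C minor seventh in third inversion.

Bb, C, Eb, G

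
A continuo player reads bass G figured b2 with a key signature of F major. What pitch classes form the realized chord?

The written figures b2 are shorthand for 6/4/2: the 6/4 are implied.
A second above G in this key is A, lowered to Ab by the flat.
A fourth above G in this key is C.
A sixth above G in this key is E.
Together with the bass G, this spells Ab augmented major seventh in third inversion.

G, Ab, C, E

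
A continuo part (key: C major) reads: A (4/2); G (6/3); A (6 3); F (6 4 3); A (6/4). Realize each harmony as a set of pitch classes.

A (6/4/2): A, B, D, F.
G (6/3): G, B, E.
A (6/3): A, C, F.
F (6/4/3): F, A, B, D.
A (6/4): A, D, F.

A, B, D, F | G, B, E | A, C, F | F, A, B, D | A, D, F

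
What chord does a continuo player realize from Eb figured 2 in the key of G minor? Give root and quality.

F dominant seventh

The figures 2 indicate a seventh chord in third inversion.
In third inversion the root lies a second above the bass: a second above Eb in G minor is F.
The chord tones are Eb, F, A, C, giving F dominant seventh.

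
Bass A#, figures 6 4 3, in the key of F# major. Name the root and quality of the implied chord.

D# minor seventh

The figures 6 4 3 indicate a seventh chord in second inversion.
In second inversion the root lies a fourth above the bass: a fourth above A# in F# major is D#.
The chord tones are A#, C#, D#, F#, giving D# minor seventh.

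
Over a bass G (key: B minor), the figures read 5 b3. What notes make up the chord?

G, Bb, D

A third above G in this key is B, lowered to Bb by the flat.
A fifth above G in this key is D.
Together with the bass G, this spells G minor in root position.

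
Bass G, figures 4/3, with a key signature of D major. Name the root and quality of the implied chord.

The figures 4/3 indicate a seventh chord in second inversion.
In second inversion the root lies a fourth above the bass: a fourth above G in D major is C#.
The chord tones are G, B, C#, E, giving C# half-diminished seventh.

C# half-diminished seventh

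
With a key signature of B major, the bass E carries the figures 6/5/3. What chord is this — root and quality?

The figures 6/5/3 indicate a seventh chord in first inversion.
In first inversion the root lies a sixth above the bass: a sixth above E in B major is C#.
The chord tones are E, G#, B, C#, giving C# minor seventh.

C# minor seventh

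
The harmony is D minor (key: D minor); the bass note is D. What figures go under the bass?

D is the root of D minor, so the chord is in root position.
A triad in root position is figured 5/3, conventionally abbreviated (no figures — root-position triad).

no figures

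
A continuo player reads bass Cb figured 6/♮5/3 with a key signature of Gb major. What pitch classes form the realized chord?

Cb, Eb, G, Ab

A third above Cb in this key is Eb.
A fifth above Cb in this key is Gb, made natural (G) by the ♮ figure.
A sixth above Cb in this key is Ab.
Together with the bass Cb, this spells Ab minor-major seventh in first inversion.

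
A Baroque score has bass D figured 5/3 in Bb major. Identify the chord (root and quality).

D minor

The figures 5/3 indicate a triad in root position.
In root position the bass is the root, so the root is D.
The chord tones are D, F, A, giving D minor.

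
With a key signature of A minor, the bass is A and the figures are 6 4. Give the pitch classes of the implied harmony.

A fourth above A in this key is D.
A sixth above A in this key is F.
Together with the bass A, this spells D minor in second inversion.

A, D, F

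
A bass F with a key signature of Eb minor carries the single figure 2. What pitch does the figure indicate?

Counting 1 letter step above F lands on G; in Eb minor, that letter is Gb.

Gb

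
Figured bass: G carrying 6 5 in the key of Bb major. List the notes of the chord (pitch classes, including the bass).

The written figures 6 5 are shorthand for 6/5/3: the 3 is implied.
A third above G in this key is Bb.
A fifth above G in this key is D.
A sixth above G in this key is Eb.
Together with the bass G, this spells Eb major seventh in first inversion.

G, Bb, D, Eb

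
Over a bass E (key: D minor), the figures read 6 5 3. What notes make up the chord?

E, G, Bb, C

A third above E in this key is G.
A fifth above E in this key is Bb.
A sixth above E in this key is C.
Together with the bass E, this spells C dominant seventh in first inversion.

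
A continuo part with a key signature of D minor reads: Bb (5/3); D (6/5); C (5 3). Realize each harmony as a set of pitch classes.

Bb, D, F | D, F, A, Bb | C, E, G

Bb (5/3): Bb, D, F.
D (6/5/3): D, F, A, Bb.
C (5/3): C, E, G.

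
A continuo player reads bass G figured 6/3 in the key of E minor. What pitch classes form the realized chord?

G, B, E

A third above G in this key is B.
A sixth above G in this key is E.
Together with the bass G, this spells E minor in first inversion.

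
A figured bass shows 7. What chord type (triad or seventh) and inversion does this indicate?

7 is shorthand for 7/5/3.
Intervals of 7/5/3 above the bass form a seventh chord; the bass is the root, so this is root position.

seventh chord, root position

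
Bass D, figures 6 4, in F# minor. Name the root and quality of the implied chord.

G# diminished

The figures 6 4 indicate a triad in second inversion.
In second inversion the root lies a fourth above the bass: a fourth above D in F# minor is G#.
The chord tones are D, G#, B, giving G# diminished.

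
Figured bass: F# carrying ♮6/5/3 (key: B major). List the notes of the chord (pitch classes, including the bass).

F#, A#, C#, D

A third above F# in this key is A#.
A fifth above F# in this key is C#.
A sixth above F# in this key is D#, made natural (D) by the ♮ figure.
Together with the bass F#, this spells D augmented major seventh in first inversion.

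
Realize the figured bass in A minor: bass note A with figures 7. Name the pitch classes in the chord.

The written figures 7 are shorthand for 7/5/3: the 5/3 are implied.
A third above A in this key is C.
A fifth above A in this key is E.
A seventh above A in this key is G.
Together with the bass A, this spells A minor seventh in root position.

A, C, E, G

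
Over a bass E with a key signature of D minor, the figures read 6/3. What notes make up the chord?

A third above E in this key is G.
A sixth above E in this key is C.
Together with the bass E, this spells C major in first inversion.

E, G, C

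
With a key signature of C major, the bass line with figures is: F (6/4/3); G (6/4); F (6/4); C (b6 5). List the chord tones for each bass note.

F (6/4/3): F, A, B, D.
G (6/4): G, C, E.
F (6/4): F, B, D.
C (b6/5/3): C, E, G, Ab.

F, A, B, D | G, C, E | F, B, D | C, E, G, Ab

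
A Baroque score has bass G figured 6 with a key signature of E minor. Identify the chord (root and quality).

E minor

The figures 6 indicate a triad in first inversion.
In first inversion the root lies a sixth above the bass: a sixth above G in E minor is E.
The chord tones are G, B, E, giving E minor.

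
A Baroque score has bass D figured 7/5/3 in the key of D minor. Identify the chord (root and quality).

D minor seventh

The figures 7/5/3 indicate a seventh chord in root position.
In root position the bass is the root, so the root is D.
The chord tones are D, F, A, C, giving D minor seventh.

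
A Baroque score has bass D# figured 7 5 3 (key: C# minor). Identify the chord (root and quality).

The figures 7 5 3 indicate a seventh chord in root position.
In root position the bass is the root, so the root is D#.
The chord tones are D#, F#, A, C#, giving D# half-diminished seventh.

D# half-diminished seventh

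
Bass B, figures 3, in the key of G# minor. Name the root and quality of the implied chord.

The figures 3 indicate a triad in root position.
In root position the bass is the root, so the root is B.
The chord tones are B, D#, F#, giving B major.

B major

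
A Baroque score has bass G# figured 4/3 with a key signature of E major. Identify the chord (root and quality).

The figures 4/3 indicate a seventh chord in second inversion.
In second inversion the root lies a fourth above the bass: a fourth above G# in E major is C#.
The chord tones are G#, B, C#, E, giving C# minor seventh.

C# minor seventh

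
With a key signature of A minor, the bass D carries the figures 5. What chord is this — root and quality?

D minor

The figures 5 indicate a triad in root position.
In root position the bass is the root, so the root is D.
The chord tones are D, F, A, giving D minor.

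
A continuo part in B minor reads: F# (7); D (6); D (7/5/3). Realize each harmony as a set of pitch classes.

F# (7/5/3): F#, A, C#, E.
D (6/3): D, F#, B.
D (7/5/3): D, F#, A, C#.

F#, A, C#, E | D, F#, B | D, F#, A, C#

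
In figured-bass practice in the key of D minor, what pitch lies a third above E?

G

Counting 2 letter steps above E lands on G; in D minor, that letter is G.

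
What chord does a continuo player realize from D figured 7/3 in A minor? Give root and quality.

The figures 7/3 indicate a seventh chord in root position.
In root position the bass is the root, so the root is D.
The chord tones are D, F, A, C, giving D minor seventh.

D minor seventh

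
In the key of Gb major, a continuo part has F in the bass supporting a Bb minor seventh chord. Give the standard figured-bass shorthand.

F is the fifth of Bb minor seventh, so the chord is in second inversion.
A seventh chord in second inversion is figured 6/4/3, conventionally abbreviated 4/3.

4/3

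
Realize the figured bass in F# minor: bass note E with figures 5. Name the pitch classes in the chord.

The written figures 5 are shorthand for 5/3: the 3 is implied.
A third above E in this key is G#.
A fifth above E in this key is B.
Together with the bass E, this spells E major in root position.

E, G#, B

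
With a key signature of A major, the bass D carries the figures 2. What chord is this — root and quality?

The figures 2 indicate a seventh chord in third inversion.
In third inversion the root lies a second above the bass: a second above D in A major is E.
The chord tones are D, E, G#, B, giving E dominant seventh.

E dominant seventh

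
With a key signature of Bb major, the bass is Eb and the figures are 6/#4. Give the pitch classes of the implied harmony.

A fourth above Eb in this key is A, raised to A# by the sharp.
A sixth above Eb in this key is C.

Eb, A#, C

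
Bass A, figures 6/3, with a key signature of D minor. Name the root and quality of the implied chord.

F major

The figures 6/3 indicate a triad in first inversion.
In first inversion the root lies a sixth above the bass: a sixth above A in D minor is F.
The chord tones are A, C, F, giving F major.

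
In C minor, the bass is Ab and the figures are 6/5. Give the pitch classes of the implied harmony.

Ab, C, Eb, F

The written figures 6/5 are shorthand for 6/5/3: the 3 is implied.
A third above Ab in this key is C.
A fifth above Ab in this key is Eb.
A sixth above Ab in this key is F.
Together with the bass Ab, this spells F minor seventh in first inversion.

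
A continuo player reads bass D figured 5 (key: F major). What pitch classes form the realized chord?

The written figures 5 are shorthand for 5/3: the 3 is implied.
A third above D in this key is F.
A fifth above D in this key is A.
Together with the bass D, this spells D minor in root position.

D, F, A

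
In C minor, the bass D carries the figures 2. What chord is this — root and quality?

Eb major seventh

The figures 2 indicate a seventh chord in third inversion.
In third inversion the root lies a second above the bass: a second above D in C minor is Eb.
The chord tones are D, Eb, G, Bb, giving Eb major seventh.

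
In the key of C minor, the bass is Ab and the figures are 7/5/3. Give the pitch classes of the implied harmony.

Ab, C, Eb, G

A third above Ab in this key is C.
A fifth above Ab in this key is Eb.
A seventh above Ab in this key is G.
Together with the bass Ab, this spells Ab major seventh in root position.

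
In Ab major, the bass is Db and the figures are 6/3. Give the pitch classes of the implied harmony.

Db, F, Bb

A third above Db in this key is F.
A sixth above Db in this key is Bb.
Together with the bass Db, this spells Bb minor in first inversion.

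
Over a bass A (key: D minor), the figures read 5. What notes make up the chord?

A, C, E

The written figures 5 are shorthand for 5/3: the 3 is implied.
A third above A in this key is C.
A fifth above A in this key is E.
Together with the bass A, this spells A minor in root position.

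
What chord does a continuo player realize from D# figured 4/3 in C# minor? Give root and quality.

G# minor seventh

The figures 4/3 indicate a seventh chord in second inversion.
In second inversion the root lies a fourth above the bass: a fourth above D# in C# minor is G#.
The chord tones are D#, F#, G#, B, giving G# minor seventh.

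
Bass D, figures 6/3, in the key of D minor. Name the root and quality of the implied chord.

Bb major

The figures 6/3 indicate a triad in first inversion.
In first inversion the root lies a sixth above the bass: a sixth above D in D minor is Bb.
The chord tones are D, F, Bb, giving Bb major.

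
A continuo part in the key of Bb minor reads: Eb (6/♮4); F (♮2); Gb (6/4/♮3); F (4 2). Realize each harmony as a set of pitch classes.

Eb (6/♮4): Eb, A, C.
F (6/4/♮2): F, G, Bb, Db.
Gb (6/4/♮3): Gb, B, C, Eb.
F (6/4/2): F, Gb, Bb, Db.

Eb, A, C | F, G, Bb, Db | Gb, B, C, Eb | F, Gb, Bb, Db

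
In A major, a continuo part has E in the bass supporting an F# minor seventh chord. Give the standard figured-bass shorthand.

E is the seventh of F# minor seventh, so the chord is in third inversion.
A seventh chord in third inversion is figured 6/4/2, conventionally abbreviated 4/2.

4/2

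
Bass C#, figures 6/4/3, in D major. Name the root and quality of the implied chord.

The figures 6/4/3 indicate a seventh chord in second inversion.
In second inversion the root lies a fourth above the bass: a fourth above C# in D major is F#.
The chord tones are C#, E, F#, A, giving F# minor seventh.

F# minor seventh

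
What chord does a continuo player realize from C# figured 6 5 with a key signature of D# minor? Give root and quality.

A# minor seventh

The figures 6 5 indicate a seventh chord in first inversion.
In first inversion the root lies a sixth above the bass: a sixth above C# in D# minor is A#.
The chord tones are C#, E#, G#, A#, giving A# minor seventh.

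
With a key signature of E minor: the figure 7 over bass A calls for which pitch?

G

Counting 6 letter steps above A lands on G; in E minor, that letter is G.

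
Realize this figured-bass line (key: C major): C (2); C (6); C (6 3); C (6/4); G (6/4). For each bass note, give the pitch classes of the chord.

C (6/4/2): C, D, F, A.
C (6/3): C, E, A.
C (6/3): C, E, A.
C (6/4): C, F, A.
G (6/4): G, C, E.

C, D, F, A | C, E, A | C, E, A | C, F, A | G, C, E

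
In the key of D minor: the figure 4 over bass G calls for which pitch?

Counting 3 letter steps above G lands on C; in D minor, that letter is C.

C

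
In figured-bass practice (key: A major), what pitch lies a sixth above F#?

Counting 5 letter steps above F# lands on D; in A major, that letter is D.

D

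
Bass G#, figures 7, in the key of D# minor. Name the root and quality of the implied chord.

The figures 7 indicate a seventh chord in root position.
In root position the bass is the root, so the root is G#.
The chord tones are G#, B, D#, F#, giving G# minor seventh.

G# minor seventh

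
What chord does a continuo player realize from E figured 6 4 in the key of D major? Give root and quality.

The figures 6 4 indicate a triad in second inversion.
In second inversion the root lies a fourth above the bass: a fourth above E in D major is A.
The chord tones are E, A, C#, giving A major.

A major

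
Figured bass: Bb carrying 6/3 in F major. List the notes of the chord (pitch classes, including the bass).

A third above Bb in this key is D.
A sixth above Bb in this key is G.
Together with the bass Bb, this spells G minor in first inversion.

Bb, D, G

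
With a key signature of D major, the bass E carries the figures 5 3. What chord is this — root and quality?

E minor

The figures 5 3 indicate a triad in root position.
In root position the bass is the root, so the root is E.
The chord tones are E, G, B, giving E minor.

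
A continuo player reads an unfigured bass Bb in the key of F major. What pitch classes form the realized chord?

An unfigured bass implies 5/3.
A third above Bb in this key is D.
A fifth above Bb in this key is F.
Together with the bass Bb, this spells Bb major in root position.

Bb, D, F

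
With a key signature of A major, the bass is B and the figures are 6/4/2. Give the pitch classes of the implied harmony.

A second above B in this key is C#.
A fourth above B in this key is E.
A sixth above B in this key is G#.
Together with the bass B, this spells C# minor seventh in third inversion.

B, C#, E, G#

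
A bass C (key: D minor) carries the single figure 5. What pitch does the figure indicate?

G

Counting 4 letter steps above C lands on G; in D minor, that letter is G.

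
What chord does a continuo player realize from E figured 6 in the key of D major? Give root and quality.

C# diminished

The figures 6 indicate a triad in first inversion.
In first inversion the root lies a sixth above the bass: a sixth above E in D major is C#.
The chord tones are E, G, C#, giving C# diminished.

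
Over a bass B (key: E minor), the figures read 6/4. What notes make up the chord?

B, E, G

A fourth above B in this key is E.
A sixth above B in this key is G.
Together with the bass B, this spells E minor in second inversion.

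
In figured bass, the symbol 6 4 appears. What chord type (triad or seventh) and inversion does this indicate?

triad, second inversion

Intervals of 6/4 above the bass form a triad; the bass is the fifth, so this is second inversion.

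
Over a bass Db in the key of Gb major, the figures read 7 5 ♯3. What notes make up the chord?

A third above Db in this key is F, raised to F# by the sharp.
A fifth above Db in this key is Ab.
A seventh above Db in this key is Cb.

Db, F#, Ab, Cb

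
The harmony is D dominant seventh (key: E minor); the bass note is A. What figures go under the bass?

4/3

A is the fifth of D dominant seventh, so the chord is in second inversion.
A seventh chord in second inversion is figured 6/4/3, conventionally abbreviated 4/3.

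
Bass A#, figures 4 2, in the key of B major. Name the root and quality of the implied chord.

B major seventh

The figures 4 2 indicate a seventh chord in third inversion.
In third inversion the root lies a second above the bass: a second above A# in B major is B.
The chord tones are A#, B, D#, F#, giving B major seventh.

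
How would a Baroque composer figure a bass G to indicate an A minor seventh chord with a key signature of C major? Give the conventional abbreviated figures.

G is the seventh of A minor seventh, so the chord is in third inversion.
A seventh chord in third inversion is figured 6/4/2, conventionally abbreviated 4/2.

4/2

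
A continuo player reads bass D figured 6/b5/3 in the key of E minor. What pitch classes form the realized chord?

D, F#, Ab, B

A third above D in this key is F#.
A fifth above D in this key is A, lowered to Ab by the flat.
A sixth above D in this key is B.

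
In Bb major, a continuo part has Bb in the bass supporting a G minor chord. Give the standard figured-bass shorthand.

6

Bb is the third of G minor, so the chord is in first inversion.
A triad in first inversion is figured 6/3, conventionally abbreviated 6.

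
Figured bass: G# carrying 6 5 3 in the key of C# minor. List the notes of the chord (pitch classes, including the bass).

A third above G# in this key is B.
A fifth above G# in this key is D#.
A sixth above G# in this key is E.
Together with the bass G#, this spells E major seventh in first inversion.

G#, B, D#, E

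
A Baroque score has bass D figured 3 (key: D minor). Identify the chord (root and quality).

The figures 3 indicate a triad in root position.
In root position the bass is the root, so the root is D.
The chord tones are D, F, A, giving D minor.

D minor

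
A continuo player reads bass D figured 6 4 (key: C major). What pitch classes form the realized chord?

A fourth above D in this key is G.
A sixth above D in this key is B.
Together with the bass D, this spells G major in second inversion.

D, G, B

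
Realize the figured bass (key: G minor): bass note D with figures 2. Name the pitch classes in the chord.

The written figures 2 are shorthand for 6/4/2: the 6/4 are implied.
A second above D in this key is Eb.
A fourth above D in this key is G.
A sixth above D in this key is Bb.
Together with the bass D, this spells Eb major seventh in third inversion.

D, Eb, G, Bb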